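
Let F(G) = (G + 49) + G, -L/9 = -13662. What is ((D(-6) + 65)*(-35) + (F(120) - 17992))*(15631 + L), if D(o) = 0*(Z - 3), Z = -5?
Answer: -2768731042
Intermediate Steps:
L = 122958 (L = -9*(-13662) = 122958)
F(G) = 49 + 2*G (F(G) = (49 + G) + G = 49 + 2*G)
D(o) = 0 (D(o) = 0*(-5 - 3) = 0*(-8) = 0)
((D(-6) + 65)*(-35) + (F(120) - 17992))*(15631 + L) = ((0 + 65)*(-35) + ((49 + 2*120) - 17992))*(15631 + 122958) = (65*(-35) + ((49 + 240) - 17992))*138589 = (-2275 + (289 - 17992))*138589 = (-2275 - 17703)*138589 = -19978*138589 = -2768731042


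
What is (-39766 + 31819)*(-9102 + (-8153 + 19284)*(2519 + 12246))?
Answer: -1306010878011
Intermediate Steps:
(-39766 + 31819)*(-9102 + (-8153 + 19284)*(2519 + 12246)) = -7947*(-9102 + 11131*14765) = -7947*(-9102 + 164349215) = -7947*164340113 = -1306010878011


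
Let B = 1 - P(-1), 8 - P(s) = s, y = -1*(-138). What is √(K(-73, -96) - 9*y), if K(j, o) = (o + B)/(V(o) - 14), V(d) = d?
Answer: I*√3754190/55 ≈ 35.229*I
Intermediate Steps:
y = 138
P(s) = 8 - s
B = -8 (B = 1 - (8 - 1*(-1)) = 1 - (8 + 1) = 1 - 1*9 = 1 - 9 = -8)
K(j, o) = (-8 + o)/(-14 + o) (K(j, o) = (o - 8)/(o - 14) = (-8 + o)/(-14 + o))
√(K(-73, -96) - 9*y) = √((-8 - 96)/(-14 - 96) - 9*138) = √(-104/(-110) - 1242) = √(-1/110*(-104) - 1242) = √(52/55 - 1242) = √(-68258/55) = I*√3754190/55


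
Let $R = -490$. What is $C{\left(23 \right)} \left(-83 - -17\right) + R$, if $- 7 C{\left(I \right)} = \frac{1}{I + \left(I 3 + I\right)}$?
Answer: $- \frac{394384}{805} \approx -489.92$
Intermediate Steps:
$C{\left(I \right)} = - \frac{1}{35 I}$ ($C{\left(I \right)} = - \frac{1}{7 \left(I + \left(I 3 + I\right)\right)} = - \frac{1}{7 \left(I + \left(3 I + I\right)\right)} = - \frac{1}{7 \left(I + 4 I\right)} = - \frac{1}{7 \cdot 5 I} = - \frac{\frac{1}{5} \frac{1}{I}}{7} = - \frac{1}{35 I}$)
$C{\left(23 \right)} \left(-83 - -17\right) + R = - \frac{1}{35 \cdot 23} \left(-83 - -17\right) - 490 = \left(- \frac{1}{35}\right) \frac{1}{23} \left(-83 + 17\right) - 490 = \left(- \frac{1}{805}\right) \left(-66\right) - 490 = \frac{66}{805} - 490 = - \frac{394384}{805}$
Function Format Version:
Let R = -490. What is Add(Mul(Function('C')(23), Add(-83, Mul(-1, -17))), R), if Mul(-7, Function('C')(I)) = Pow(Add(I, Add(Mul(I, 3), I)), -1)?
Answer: Rational(-394384, 805) ≈ -489.92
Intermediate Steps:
Function('C')(I) = Mul(Rational(-1, 35), Pow(I, -1)) (Function('C')(I) = Mul(Rational(-1, 7), Pow(Add(I, Add(Mul(I, 3), I)), -1)) = Mul(Rational(-1, 7), Pow(Add(I, Add(Mul(3, I), I)), -1)) = Mul(Rational(-1, 7), Pow(Add(I, Mul(4, I)), -1)) = Mul(Rational(-1, 7), Pow(Mul(5, I), -1)) = Mul(Rational(-1, 7), Mul(Rational(1, 5), Pow(I, -1))) = Mul(Rational(-1, 35), Pow(I, -1)))
Add(Mul(Function('C')(23), Add(-83, Mul(-1, -17))), R) = Add(Mul(Mul(Rational(-1, 35), Pow(23, -1)), Add(-83, Mul(-1, -17))), -490) = Add(Mul(Mul(Rational(-1, 35), Rational(1, 23)), Add(-83, 17)), -490) = Add(Mul(Rational(-1, 805), -66), -490) = Add(Rational(66, 805), -490) = Rational(-394384, 805)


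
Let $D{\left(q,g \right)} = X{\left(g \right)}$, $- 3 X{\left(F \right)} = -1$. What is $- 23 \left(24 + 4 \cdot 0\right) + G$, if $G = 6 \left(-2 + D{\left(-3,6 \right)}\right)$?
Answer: $-562$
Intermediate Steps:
$X{\left(F \right)} = \frac{1}{3}$ ($X{\left(F \right)} = \left(- \frac{1}{3}\right) \left(-1\right) = \frac{1}{3}$)
$D{\left(q,g \right)} = \frac{1}{3}$
$G = -10$ ($G = 6 \left(-2 + \frac{1}{3}\right) = 6 \left(- \frac{5}{3}\right) = -10$)
$- 23 \left(24 + 4 \cdot 0\right) + G = - 23 \left(24 + 4 \cdot 0\right) - 10 = - 23 \left(24 + 0\right) - 10 = \left(-23\right) 24 - 10 = -552 - 10 = -562$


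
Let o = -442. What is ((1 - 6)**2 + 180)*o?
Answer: -90610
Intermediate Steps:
((1 - 6)**2 + 180)*o = ((1 - 6)**2 + 180)*(-442) = ((-5)**2 + 180)*(-442) = (25 + 180)*(-442) = 205*(-442) = -90610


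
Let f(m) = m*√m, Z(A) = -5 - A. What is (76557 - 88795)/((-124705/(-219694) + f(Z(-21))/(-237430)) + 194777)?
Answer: -319178950143980/5079988516248037 ≈ -0.062831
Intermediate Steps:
f(m) = m^(3/2)
(76557 - 88795)/((-124705/(-219694) + f(Z(-21))/(-237430)) + 194777) = (76557 - 88795)/((-124705/(-219694) + (-5 - 1*(-21))^(3/2)/(-237430)) + 194777) = -12238/((-124705*(-1/219694) + (-5 + 21)^(3/2)*(-1/237430)) + 194777) = -12238/((124705/219694 + 16^(3/2)*(-1/237430)) + 194777) = -12238/((124705/219694 + 64*(-1/237430)) + 194777) = -12238/((124705/219694 - 32/118715) + 194777) = -12238/(14797323867/26080973210 + 194777) = -12238/5079988516248037/26080973210 = -12238*26080973210/5079988516248037 = -319178950143980/5079988516248037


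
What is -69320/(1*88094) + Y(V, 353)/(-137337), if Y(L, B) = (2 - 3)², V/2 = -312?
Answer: -4760144467/6049282839 ≈ -0.78689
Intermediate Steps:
V = -624 (V = 2*(-312) = -624)
Y(L, B) = 1 (Y(L, B) = (-1)² = 1)
-69320/(1*88094) + Y(V, 353)/(-137337) = -69320/(1*88094) + 1/(-137337) = -69320/88094 + 1*(-1/137337) = -69320*1/88094 - 1/137337 = -34660/44047 - 1/137337 = -4760144467/6049282839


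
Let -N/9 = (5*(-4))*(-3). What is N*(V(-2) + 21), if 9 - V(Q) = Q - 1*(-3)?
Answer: -15660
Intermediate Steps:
V(Q) = 6 - Q (V(Q) = 9 - (Q - 1*(-3)) = 9 - (Q + 3) = 9 - (3 + Q) = 9 + (-3 - Q) = 6 - Q)
N = -540 (N = -9*5*(-4)*(-3) = -(-180)*(-3) = -9*60 = -540)
N*(V(-2) + 21) = -540*((6 - 1*(-2)) + 21) = -540*((6 + 2) + 21) = -540*(8 + 21) = -540*29 = -15660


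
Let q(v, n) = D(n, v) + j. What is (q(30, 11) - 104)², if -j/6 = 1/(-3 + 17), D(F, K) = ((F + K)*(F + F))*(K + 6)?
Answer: 51335324329/49 ≈ 1.0477e+9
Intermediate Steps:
D(F, K) = 2*F*(6 + K)*(F + K) (D(F, K) = ((F + K)*(2*F))*(6 + K) = (2*F*(F + K))*(6 + K) = 2*F*(6 + K)*(F + K))
j = -3/7 (j = -6/(-3 + 17) = -6/14 = -6*1/14 = -3/7 ≈ -0.42857)
q(v, n) = -3/7 + 2*n*(v² + 6*n + 6*v + n*v) (q(v, n) = 2*n*(v² + 6*n + 6*v + n*v) - 3/7 = -3/7 + 2*n*(v² + 6*n + 6*v + n*v))
(q(30, 11) - 104)² = ((-3/7 + 2*11*(30² + 6*11 + 6*30 + 11*30)) - 104)² = ((-3/7 + 2*11*(900 + 66 + 180 + 330)) - 104)² = ((-3/7 + 2*11*1476) - 104)² = ((-3/7 + 32472) - 104)² = (227301/7 - 104)² = (226573/7)² = 51335324329/49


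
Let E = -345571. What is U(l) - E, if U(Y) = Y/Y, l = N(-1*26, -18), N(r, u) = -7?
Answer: 345572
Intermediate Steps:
l = -7
U(Y) = 1
U(l) - E = 1 - 1*(-345571) = 1 + 345571 = 345572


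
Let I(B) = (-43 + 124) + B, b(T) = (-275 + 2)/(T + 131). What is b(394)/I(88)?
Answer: -1/325 ≈ -0.0030769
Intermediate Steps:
b(T) = -273/(131 + T)
I(B) = 81 + B
b(394)/I(88) = (-273/(131 + 394))/(81 + 88) = -273/525/169 = -273*1/525*(1/169) = -13/25*1/169 = -1/325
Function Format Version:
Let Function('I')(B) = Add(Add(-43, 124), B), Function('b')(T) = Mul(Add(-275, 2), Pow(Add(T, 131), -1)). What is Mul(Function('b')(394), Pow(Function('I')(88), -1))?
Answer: Rational(-1, 325) ≈ -0.0030769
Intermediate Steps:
Function('b')(T) = Mul(-273, Pow(Add(131, T), -1))
Function('I')(B) = Add(81, B)
Mul(Function('b')(394), Pow(Function('I')(88), -1)) = Mul(Mul(-273, Pow(Add(131, 394), -1)), Pow(Add(81, 88), -1)) = Mul(Mul(-273, Pow(525, -1)), Pow(169, -1)) = Mul(Mul(-273, Rational(1, 525)), Rational(1, 169)) = Mul(Rational(-13, 25), Rational(1, 169)) = Rational(-1, 325)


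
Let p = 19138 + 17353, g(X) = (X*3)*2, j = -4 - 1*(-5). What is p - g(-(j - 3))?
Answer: 36479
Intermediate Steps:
j = 1 (j = -4 + 5 = 1)
g(X) = 6*X (g(X) = (3*X)*2 = 6*X)
p = 36491
p - g(-(j - 3)) = 36491 - 6*(-(1 - 3)) = 36491 - 6*(-1*(-2)) = 36491 - 6*2 = 36491 - 1*12 = 36491 - 12 = 36479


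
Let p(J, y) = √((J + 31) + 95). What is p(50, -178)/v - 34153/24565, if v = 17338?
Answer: -2009/1445 + 2*√11/8669 ≈ -1.3895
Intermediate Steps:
p(J, y) = √(126 + J) (p(J, y) = √((31 + J) + 95) = √(126 + J))
p(50, -178)/v - 34153/24565 = √(126 + 50)/17338 - 34153/24565 = √176*(1/17338) - 34153*1/24565 = (4*√11)*(1/17338) - 2009/1445 = 2*√11/8669 - 2009/1445 = -2009/1445 + 2*√11/8669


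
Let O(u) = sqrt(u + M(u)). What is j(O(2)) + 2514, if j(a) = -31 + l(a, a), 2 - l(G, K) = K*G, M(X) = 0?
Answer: 2483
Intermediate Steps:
O(u) = sqrt(u) (O(u) = sqrt(u + 0) = sqrt(u))
l(G, K) = 2 - G*K (l(G, K) = 2 - K*G = 2 - G*K)
j(a) = -29 - a**2 (j(a) = -31 + (2 - a*a) = -31 + (2 - a**2) = -29 - a**2)
j(O(2)) + 2514 = (-29 - (sqrt(2))**2) + 2514 = (-29 - 1*2) + 2514 = (-29 - 2) + 2514 = -31 + 2514 = 2483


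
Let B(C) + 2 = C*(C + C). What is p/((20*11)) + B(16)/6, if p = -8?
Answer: 4673/55 ≈ 84.964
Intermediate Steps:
B(C) = -2 + 2*C**2 (B(C) = -2 + C*(C + C) = -2 + C*(2*C) = -2 + 2*C**2)
p/((20*11)) + B(16)/6 = -8/(20*11) + (-2 + 2*16**2)/6 = -8/220 + (-2 + 2*256)*(1/6) = -8*1/220 + (-2 + 512)*(1/6) = -2/55 + 510*(1/6) = -2/55 + 85 = 4673/55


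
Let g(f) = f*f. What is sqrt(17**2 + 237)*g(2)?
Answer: 4*sqrt(526) ≈ 91.739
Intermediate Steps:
g(f) = f**2
sqrt(17**2 + 237)*g(2) = sqrt(17**2 + 237)*2**2 = sqrt(289 + 237)*4 = sqrt(526)*4 = 4*sqrt(526)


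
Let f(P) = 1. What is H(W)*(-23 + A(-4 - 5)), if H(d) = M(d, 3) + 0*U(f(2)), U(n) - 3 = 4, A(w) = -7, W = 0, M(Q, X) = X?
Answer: -90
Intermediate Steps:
U(n) = 7 (U(n) = 3 + 4 = 7)
H(d) = 3 (H(d) = 3 + 0*7 = 3 + 0 = 3)
H(W)*(-23 + A(-4 - 5)) = 3*(-23 - 7) = 3*(-30) = -90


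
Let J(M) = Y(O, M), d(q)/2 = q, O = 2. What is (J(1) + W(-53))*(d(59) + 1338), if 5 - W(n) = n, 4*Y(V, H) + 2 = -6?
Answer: 81536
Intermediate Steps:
d(q) = 2*q
Y(V, H) = -2 (Y(V, H) = -½ + (¼)*(-6) = -½ - 3/2 = -2)
W(n) = 5 - n
J(M) = -2
(J(1) + W(-53))*(d(59) + 1338) = (-2 + (5 - 1*(-53)))*(2*59 + 1338) = (-2 + (5 + 53))*(118 + 1338) = (-2 + 58)*1456 = 56*1456 = 81536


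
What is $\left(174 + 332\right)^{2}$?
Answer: $256036$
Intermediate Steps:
$\left(174 + 332\right)^{2} = 506^{2} = 256036$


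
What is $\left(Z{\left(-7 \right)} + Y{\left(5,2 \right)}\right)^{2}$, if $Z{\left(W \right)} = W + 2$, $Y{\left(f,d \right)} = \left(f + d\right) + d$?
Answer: $16$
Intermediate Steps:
$Y{\left(f,d \right)} = f + 2 d$ ($Y{\left(f,d \right)} = \left(d + f\right) + d = f + 2 d$)
$Z{\left(W \right)} = 2 + W$
$\left(Z{\left(-7 \right)} + Y{\left(5,2 \right)}\right)^{2} = \left(\left(2 - 7\right) + \left(5 + 2 \cdot 2\right)\right)^{2} = \left(-5 + \left(5 + 4\right)\right)^{2} = \left(-5 + 9\right)^{2} = 4^{2} = 16$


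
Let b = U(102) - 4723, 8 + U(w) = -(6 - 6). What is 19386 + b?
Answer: 14655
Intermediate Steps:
U(w) = -8 (U(w) = -8 - (6 - 6) = -8 - 1*0 = -8 + 0 = -8)
b = -4731 (b = -8 - 4723 = -4731)
19386 + b = 19386 - 4731 = 14655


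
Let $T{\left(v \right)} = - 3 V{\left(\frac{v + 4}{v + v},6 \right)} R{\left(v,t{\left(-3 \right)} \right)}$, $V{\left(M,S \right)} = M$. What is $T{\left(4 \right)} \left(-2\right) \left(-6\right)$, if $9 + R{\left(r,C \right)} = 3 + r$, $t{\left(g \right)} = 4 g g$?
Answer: $72$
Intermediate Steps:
$t{\left(g \right)} = 4 g^{2}$
$R{\left(r,C \right)} = -6 + r$ ($R{\left(r,C \right)} = -9 + \left(3 + r\right) = -6 + r$)
$T{\left(v \right)} = - \frac{3 \left(-6 + v\right) \left(4 + v\right)}{2 v}$ ($T{\left(v \right)} = - 3 \frac{v + 4}{v + v} \left(-6 + v\right) = - 3 \frac{4 + v}{2 v} \left(-6 + v\right) = - \frac{3 \left(4 + v\right)}{2 v} \left(-6 + v\right) = - \frac{3 \left(-6 + v\right) \left(4 + v\right)}{2 v}$)
$T{\left(4 \right)} \left(-2\right) \left(-6\right) = \left(3 + \frac{36}{4} - 6\right) \left(-2\right) \left(-6\right) = \left(3 + 36 \cdot \frac{1}{4} - 6\right) \left(-2\right) \left(-6\right) = \left(3 + 9 - 6\right) \left(-2\right) \left(-6\right) = 6 \left(-2\right) \left(-6\right) = \left(-12\right) \left(-6\right) = 72$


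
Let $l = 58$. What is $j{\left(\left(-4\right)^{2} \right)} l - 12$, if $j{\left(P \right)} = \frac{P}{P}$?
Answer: $46$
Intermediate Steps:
$j{\left(P \right)} = 1$
$j{\left(\left(-4\right)^{2} \right)} l - 12 = 1 \cdot 58 - 12 = 58 - 12 = 46$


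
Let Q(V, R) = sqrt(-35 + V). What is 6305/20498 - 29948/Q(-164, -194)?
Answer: 6305/20498 + 29948*I*sqrt(199)/199 ≈ 0.30759 + 2123.0*I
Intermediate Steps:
6305/20498 - 29948/Q(-164, -194) = 6305/20498 - 29948/sqrt(-35 - 164) = 6305*(1/20498) - 29948*(-I*sqrt(199)/199) = 6305/20498 - 29948*(-I*sqrt(199)/199) = 6305/20498 - (-29948)*I*sqrt(199)/199 = 6305/20498 + 29948*I*sqrt(199)/199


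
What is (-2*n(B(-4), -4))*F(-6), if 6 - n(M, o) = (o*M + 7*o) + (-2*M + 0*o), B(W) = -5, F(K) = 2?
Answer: -16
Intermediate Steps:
n(M, o) = 6 - 7*o + 2*M - M*o (n(M, o) = 6 - ((o*M + 7*o) + (-2*M + 0*o)) = 6 - ((M*o + 7*o) + (-2*M + 0)) = 6 - ((7*o + M*o) - 2*M) = 6 - (-2*M + 7*o + M*o) = 6 + (-7*o + 2*M - M*o) = 6 - 7*o + 2*M - M*o)
(-2*n(B(-4), -4))*F(-6) = -2*(6 - 7*(-4) + 2*(-5) - 1*(-5)*(-4))*2 = -2*(6 + 28 - 10 - 20)*2 = -2*4*2 = -8*2 = -16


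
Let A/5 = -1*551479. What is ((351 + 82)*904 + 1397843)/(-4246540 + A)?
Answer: -119285/466929 ≈ -0.25547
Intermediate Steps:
A = -2757395 (A = 5*(-1*551479) = 5*(-551479) = -2757395)
((351 + 82)*904 + 1397843)/(-4246540 + A) = ((351 + 82)*904 + 1397843)/(-4246540 - 2757395) = (433*904 + 1397843)/(-7003935) = (391432 + 1397843)*(-1/7003935) = 1789275*(-1/7003935) = -119285/466929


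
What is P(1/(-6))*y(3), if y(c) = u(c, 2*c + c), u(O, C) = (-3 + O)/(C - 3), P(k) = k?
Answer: 0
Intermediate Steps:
u(O, C) = (-3 + O)/(-3 + C)
y(c) = (-3 + c)/(-3 + 3*c) (y(c) = (-3 + c)/(-3 + (2*c + c)) = (-3 + c)/(-3 + 3*c))
P(1/(-6))*y(3) = ((-3 + 3)/(3*(-1 + 3)))/(-6) = -0/(18*2) = -1/6*0 = 0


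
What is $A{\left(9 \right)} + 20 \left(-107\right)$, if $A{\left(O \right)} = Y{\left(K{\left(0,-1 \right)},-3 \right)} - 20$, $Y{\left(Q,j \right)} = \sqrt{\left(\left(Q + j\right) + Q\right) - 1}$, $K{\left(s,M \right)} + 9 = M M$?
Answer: $-2160 + 2 i \sqrt{5} \approx -2160.0 + 4.4721 i$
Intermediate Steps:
$K{\left(s,M \right)} = -9 + M^{2}$ ($K{\left(s,M \right)} = -9 + M M = -9 + M^{2}$)
$Y{\left(Q,j \right)} = \sqrt{-1 + j + 2 Q}$ ($Y{\left(Q,j \right)} = \sqrt{\left(j + 2 Q\right) - 1} = \sqrt{-1 + j + 2 Q}$)
$A{\left(O \right)} = -20 + 2 i \sqrt{5}$ ($A{\left(O \right)} = \sqrt{-1 - 3 + 2 \left(-9 + \left(-1\right)^{2}\right)} - 20 = \sqrt{-1 - 3 + 2 \left(-9 + 1\right)} - 20 = \sqrt{-1 - 3 + 2 \left(-8\right)} - 20 = \sqrt{-1 - 3 - 16} - 20 = \sqrt{-20} - 20 = 2 i \sqrt{5} - 20 = -20 + 2 i \sqrt{5}$)
$A{\left(9 \right)} + 20 \left(-107\right) = \left(-20 + 2 i \sqrt{5}\right) + 20 \left(-107\right) = \left(-20 + 2 i \sqrt{5}\right) - 2140 = -2160 + 2 i \sqrt{5}$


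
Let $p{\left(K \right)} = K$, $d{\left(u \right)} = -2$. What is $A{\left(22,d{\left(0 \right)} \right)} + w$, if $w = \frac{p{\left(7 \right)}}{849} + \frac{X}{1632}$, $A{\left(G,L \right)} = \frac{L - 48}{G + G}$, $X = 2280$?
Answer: $\frac{170791}{635052} \approx 0.26894$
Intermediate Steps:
$A{\left(G,L \right)} = \frac{-48 + L}{2 G}$ ($A{\left(G,L \right)} = \frac{L - 48}{2 G} = \left(L - 48\right) \frac{1}{2 G} = \left(-48 + L\right) \frac{1}{2 G} = \frac{-48 + L}{2 G}$)
$w = \frac{81131}{57732}$ ($w = \frac{7}{849} + \frac{2280}{1632} = 7 \cdot \frac{1}{849} + 2280 \cdot \frac{1}{1632} = \frac{7}{849} + \frac{95}{68} = \frac{81131}{57732} \approx 1.4053$)
$A{\left(22,d{\left(0 \right)} \right)} + w = \frac{-48 - 2}{2 \cdot 22} + \frac{81131}{57732} = \frac{1}{2} \cdot \frac{1}{22} \left(-50\right) + \frac{81131}{57732} = - \frac{25}{22} + \frac{81131}{57732} = \frac{170791}{635052}$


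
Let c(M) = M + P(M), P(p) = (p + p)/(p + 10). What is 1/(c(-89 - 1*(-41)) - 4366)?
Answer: -19/83818 ≈ -0.00022668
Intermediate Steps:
P(p) = 2*p/(10 + p) (P(p) = (2*p)/(10 + p) = 2*p/(10 + p))
c(M) = M + 2*M/(10 + M)
1/(c(-89 - 1*(-41)) - 4366) = 1/((-89 - 1*(-41))*(12 + (-89 - 1*(-41)))/(10 + (-89 - 1*(-41))) - 4366) = 1/((-89 + 41)*(12 + (-89 + 41))/(10 + (-89 + 41)) - 4366) = 1/(-48*(12 - 48)/(10 - 48) - 4366) = 1/(-48*(-36)/(-38) - 4366) = 1/(-48*(-1/38)*(-36) - 4366) = 1/(-864/19 - 4366) = 1/(-83818/19) = -19/83818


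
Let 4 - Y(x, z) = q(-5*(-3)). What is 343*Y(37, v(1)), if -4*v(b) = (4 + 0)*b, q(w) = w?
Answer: -3773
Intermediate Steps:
v(b) = -b (v(b) = -(4 + 0)*b/4 = -b)
Y(x, z) = -11 (Y(x, z) = 4 - (-5)*(-3) = 4 - 1*15 = 4 - 15 = -11)
343*Y(37, v(1)) = 343*(-11) = -3773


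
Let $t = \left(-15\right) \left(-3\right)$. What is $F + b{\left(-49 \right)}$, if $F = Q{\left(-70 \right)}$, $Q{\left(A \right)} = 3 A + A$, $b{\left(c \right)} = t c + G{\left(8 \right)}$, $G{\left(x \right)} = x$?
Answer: $-2477$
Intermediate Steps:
$t = 45$
$b{\left(c \right)} = 8 + 45 c$ ($b{\left(c \right)} = 45 c + 8 = 8 + 45 c$)
$Q{\left(A \right)} = 4 A$
$F = -280$ ($F = 4 \left(-70\right) = -280$)
$F + b{\left(-49 \right)} = -280 + \left(8 + 45 \left(-49\right)\right) = -280 + \left(8 - 2205\right) = -280 - 2197 = -2477$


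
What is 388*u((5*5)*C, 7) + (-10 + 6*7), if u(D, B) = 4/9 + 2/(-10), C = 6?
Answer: 5708/45 ≈ 126.84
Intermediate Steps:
u(D, B) = 11/45 (u(D, B) = 4*(1/9) + 2*(-1/10) = 4/9 - 1/5 = 11/45)
388*u((5*5)*C, 7) + (-10 + 6*7) = 388*(11/45) + (-10 + 6*7) = 4268/45 + (-10 + 42) = 4268/45 + 32 = 5708/45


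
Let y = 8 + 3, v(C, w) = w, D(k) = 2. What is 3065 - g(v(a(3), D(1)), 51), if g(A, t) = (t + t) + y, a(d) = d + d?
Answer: 2952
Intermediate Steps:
a(d) = 2*d
y = 11
g(A, t) = 11 + 2*t (g(A, t) = (t + t) + 11 = 2*t + 11 = 11 + 2*t)
3065 - g(v(a(3), D(1)), 51) = 3065 - (11 + 2*51) = 3065 - (11 + 102) = 3065 - 1*113 = 3065 - 113 = 2952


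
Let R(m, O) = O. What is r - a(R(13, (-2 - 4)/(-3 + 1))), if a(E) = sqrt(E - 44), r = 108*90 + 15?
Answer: 9735 - I*sqrt(41) ≈ 9735.0 - 6.4031*I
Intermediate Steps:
r = 9735 (r = 9720 + 15 = 9735)
a(E) = sqrt(-44 + E)
r - a(R(13, (-2 - 4)/(-3 + 1))) = 9735 - sqrt(-44 + (-2 - 4)/(-3 + 1)) = 9735 - sqrt(-44 - 6/(-2)) = 9735 - sqrt(-44 - 6*(-1/2)) = 9735 - sqrt(-44 + 3) = 9735 - sqrt(-41) = 9735 - I*sqrt(41)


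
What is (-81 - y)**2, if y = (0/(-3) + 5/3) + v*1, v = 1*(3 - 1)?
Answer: 64516/9 ≈ 7168.4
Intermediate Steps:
v = 2 (v = 1*2 = 2)
y = 11/3 (y = (0/(-3) + 5/3) + 2*1 = (0*(-1/3) + 5*(1/3)) + 2 = (0 + 5/3) + 2 = 5/3 + 2 = 11/3 ≈ 3.6667)
(-81 - y)**2 = (-81 - 1*11/3)**2 = (-81 - 11/3)**2 = (-254/3)**2 = 64516/9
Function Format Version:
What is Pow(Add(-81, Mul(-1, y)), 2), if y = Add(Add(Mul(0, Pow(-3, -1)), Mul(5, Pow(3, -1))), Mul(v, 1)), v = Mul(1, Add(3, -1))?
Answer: Rational(64516, 9) ≈ 7168.4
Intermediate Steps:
v = 2 (v = Mul(1, 2) = 2)
y = Rational(11, 3) (y = Add(Add(Mul(0, Pow(-3, -1)), Mul(5, Pow(3, -1))), Mul(2, 1)) = Add(Add(Mul(0, Rational(-1, 3)), Mul(5, Rational(1, 3))), 2) = Add(Add(0, Rational(5, 3)), 2) = Add(Rational(5, 3), 2) = Rational(11, 3) ≈ 3.6667)
Pow(Add(-81, Mul(-1, y)), 2) = Pow(Add(-81, Mul(-1, Rational(11, 3))), 2) = Pow(Add(-81, Rational(-11, 3)), 2) = Pow(Rational(-254, 3), 2) = Rational(64516, 9)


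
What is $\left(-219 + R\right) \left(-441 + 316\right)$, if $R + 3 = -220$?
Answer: $55250$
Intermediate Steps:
$R = -223$ ($R = -3 - 220 = -223$)
$\left(-219 + R\right) \left(-441 + 316\right) = \left(-219 - 223\right) \left(-441 + 316\right) = \left(-442\right) \left(-125\right) = 55250$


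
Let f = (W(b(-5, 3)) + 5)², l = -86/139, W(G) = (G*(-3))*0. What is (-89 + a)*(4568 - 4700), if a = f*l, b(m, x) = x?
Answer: 1916772/139 ≈ 13790.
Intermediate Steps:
W(G) = 0 (W(G) = -3*G*0 = 0)
l = -86/139 (l = -86*1/139 = -86/139 ≈ -0.61870)
f = 25 (f = (0 + 5)² = 5² = 25)
a = -2150/139 (a = 25*(-86/139) = -2150/139 ≈ -15.468)
(-89 + a)*(4568 - 4700) = (-89 - 2150/139)*(4568 - 4700) = -14521/139*(-132) = 1916772/139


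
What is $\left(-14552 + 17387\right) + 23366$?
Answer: $26201$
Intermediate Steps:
$\left(-14552 + 17387\right) + 23366 = 2835 + 23366 = 26201$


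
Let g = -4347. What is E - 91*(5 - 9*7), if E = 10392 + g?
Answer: 11323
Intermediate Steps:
E = 6045 (E = 10392 - 4347 = 6045)
E - 91*(5 - 9*7) = 6045 - 91*(5 - 9*7) = 6045 - 91*(5 - 63) = 6045 - 91*(-58) = 6045 - 1*(-5278) = 6045 + 5278 = 11323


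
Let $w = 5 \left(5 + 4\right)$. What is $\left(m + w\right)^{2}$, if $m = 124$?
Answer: $28561$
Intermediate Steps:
$w = 45$ ($w = 5 \cdot 9 = 45$)
$\left(m + w\right)^{2} = \left(124 + 45\right)^{2} = 169^{2} = 28561$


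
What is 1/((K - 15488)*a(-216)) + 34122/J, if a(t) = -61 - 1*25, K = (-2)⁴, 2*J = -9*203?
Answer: -30268306207/810330528 ≈ -37.353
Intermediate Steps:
J = -1827/2 (J = (-9*203)/2 = (½)*(-1827) = -1827/2 ≈ -913.50)
K = 16
a(t) = -86 (a(t) = -61 - 25 = -86)
1/((K - 15488)*a(-216)) + 34122/J = 1/((16 - 15488)*(-86)) + 34122/(-1827/2) = -1/86/(-15472) + 34122*(-2/1827) = -1/15472*(-1/86) - 22748/609 = 1/1330592 - 22748/609 = -30268306207/810330528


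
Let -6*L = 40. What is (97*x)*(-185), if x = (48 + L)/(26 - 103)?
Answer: 2225180/231 ≈ 9632.8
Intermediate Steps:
L = -20/3 (L = -⅙*40 = -20/3 ≈ -6.6667)
x = -124/231 (x = (48 - 20/3)/(26 - 103) = (124/3)/(-77) = (124/3)*(-1/77) = -124/231 ≈ -0.53680)
(97*x)*(-185) = (97*(-124/231))*(-185) = -12028/231*(-185) = 2225180/231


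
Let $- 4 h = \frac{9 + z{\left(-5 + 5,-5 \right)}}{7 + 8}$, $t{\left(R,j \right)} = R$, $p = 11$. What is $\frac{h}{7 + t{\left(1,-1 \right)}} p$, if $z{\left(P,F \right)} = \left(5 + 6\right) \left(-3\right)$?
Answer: $\frac{11}{20} \approx 0.55$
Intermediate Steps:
$z{\left(P,F \right)} = -33$ ($z{\left(P,F \right)} = 11 \left(-3\right) = -33$)
$h = \frac{2}{5}$ ($h = - \frac{\left(9 - 33\right) \frac{1}{7 + 8}}{4} = - \frac{\left(-24\right) \frac{1}{15}}{4} = \left(- \frac{1}{4}\right) \left(- \frac{8}{5}\right) = \frac{2}{5} \approx 0.4$)
$\frac{h}{7 + t{\left(1,-1 \right)}} p = \frac{1}{7 + 1} \cdot \frac{2}{5} \cdot 11 = \frac{1}{8} \cdot \frac{2}{5} \cdot 11 = \frac{1}{20} \cdot 11 = \frac{11}{20}$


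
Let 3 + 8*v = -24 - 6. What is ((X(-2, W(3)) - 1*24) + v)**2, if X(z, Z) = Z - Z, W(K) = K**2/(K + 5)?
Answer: 50625/64 ≈ 791.02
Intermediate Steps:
W(K) = K**2/(5 + K)
X(z, Z) = 0
v = -33/8 (v = -3/8 + (-24 - 6)/8 = -3/8 + (1/8)*(-30) = -3/8 - 15/4 = -33/8 ≈ -4.1250)
((X(-2, W(3)) - 1*24) + v)**2 = ((0 - 1*24) - 33/8)**2 = ((0 - 24) - 33/8)**2 = (-24 - 33/8)**2 = (-225/8)**2 = 50625/64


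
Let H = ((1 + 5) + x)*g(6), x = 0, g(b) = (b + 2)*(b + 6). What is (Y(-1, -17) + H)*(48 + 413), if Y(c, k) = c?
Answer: 265075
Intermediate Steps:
g(b) = (2 + b)*(6 + b)
H = 576 (H = ((1 + 5) + 0)*(12 + 6**2 + 8*6) = (6 + 0)*(12 + 36 + 48) = 6*96 = 576)
(Y(-1, -17) + H)*(48 + 413) = (-1 + 576)*(48 + 413) = 575*461 = 265075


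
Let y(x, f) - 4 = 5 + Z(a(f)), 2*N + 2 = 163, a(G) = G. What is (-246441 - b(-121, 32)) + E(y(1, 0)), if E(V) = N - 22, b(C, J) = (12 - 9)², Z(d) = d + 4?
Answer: -492783/2 ≈ -2.4639e+5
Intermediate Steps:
Z(d) = 4 + d
b(C, J) = 9 (b(C, J) = 3² = 9)
N = 161/2 (N = -1 + (½)*163 = -1 + 163/2 = 161/2 ≈ 80.500)
y(x, f) = 13 + f (y(x, f) = 4 + (5 + (4 + f)) = 4 + (9 + f) = 13 + f)
E(V) = 117/2 (E(V) = 161/2 - 22 = 117/2)
(-246441 - b(-121, 32)) + E(y(1, 0)) = (-246441 - 1*9) + 117/2 = (-246441 - 9) + 117/2 = -246450 + 117/2 = -492783/2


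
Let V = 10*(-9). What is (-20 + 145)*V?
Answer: -11250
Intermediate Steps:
V = -90
(-20 + 145)*V = (-20 + 145)*(-90) = 125*(-90) = -11250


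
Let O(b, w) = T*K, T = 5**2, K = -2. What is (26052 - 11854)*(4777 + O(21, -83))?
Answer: 67113946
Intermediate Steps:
T = 25
O(b, w) = -50 (O(b, w) = 25*(-2) = -50)
(26052 - 11854)*(4777 + O(21, -83)) = (26052 - 11854)*(4777 - 50) = 14198*4727 = 67113946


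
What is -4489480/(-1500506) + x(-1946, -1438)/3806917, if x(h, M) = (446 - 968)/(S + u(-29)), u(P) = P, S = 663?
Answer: 93411573272063/31220683975873 ≈ 2.9920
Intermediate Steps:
x(h, M) = -261/317 (x(h, M) = (446 - 968)/(663 - 29) = -522/634 = -522*1/634 = -261/317)
-4489480/(-1500506) + x(-1946, -1438)/3806917 = -4489480/(-1500506) - 261/317/3806917 = -4489480*(-1/1500506) - 261/317*1/3806917 = 2244740/750253 - 9/41613541 = 93411573272063/31220683975873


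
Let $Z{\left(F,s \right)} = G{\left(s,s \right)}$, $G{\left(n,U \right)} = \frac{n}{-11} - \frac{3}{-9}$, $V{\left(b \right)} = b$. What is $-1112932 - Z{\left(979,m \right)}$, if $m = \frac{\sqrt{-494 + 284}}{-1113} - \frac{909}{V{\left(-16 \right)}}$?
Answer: $- \frac{587625545}{528} - \frac{i \sqrt{210}}{12243} \approx -1.1129 \cdot 10^{6} - 0.0011836 i$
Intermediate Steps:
$G{\left(n,U \right)} = \frac{1}{3} - \frac{n}{11}$ ($G{\left(n,U \right)} = n \left(- \frac{1}{11}\right) - - \frac{1}{3} = - \frac{n}{11} + \frac{1}{3} = \frac{1}{3} - \frac{n}{11}$)
$m = \frac{909}{16} - \frac{i \sqrt{210}}{1113}$ ($m = \frac{\sqrt{-494 + 284}}{-1113} - \frac{909}{-16} = \sqrt{-210} \left(- \frac{1}{1113}\right) - - \frac{909}{16} = i \sqrt{210} \left(- \frac{1}{1113}\right) + \frac{909}{16} = - \frac{i \sqrt{210}}{1113} + \frac{909}{16} = \frac{909}{16} - \frac{i \sqrt{210}}{1113} \approx 56.813 - 0.01302 i$)
$Z{\left(F,s \right)} = \frac{1}{3} - \frac{s}{11}$
$-1112932 - Z{\left(979,m \right)} = -1112932 - \left(\frac{1}{3} - \frac{\frac{909}{16} - \frac{i \sqrt{210}}{1113}}{11}\right) = -1112932 - \left(\frac{1}{3} - \left(\frac{909}{176} - \frac{i \sqrt{210}}{12243}\right)\right) = -1112932 - \left(- \frac{2551}{528} + \frac{i \sqrt{210}}{12243}\right) = -1112932 + \left(\frac{2551}{528} - \frac{i \sqrt{210}}{12243}\right) = - \frac{587625545}{528} - \frac{i \sqrt{210}}{12243}$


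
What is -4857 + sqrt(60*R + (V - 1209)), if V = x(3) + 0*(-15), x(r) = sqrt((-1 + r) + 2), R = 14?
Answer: -4857 + I*sqrt(367) ≈ -4857.0 + 19.157*I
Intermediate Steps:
x(r) = sqrt(1 + r)
V = 2 (V = sqrt(1 + 3) + 0*(-15) = sqrt(4) + 0 = 2 + 0 = 2)
-4857 + sqrt(60*R + (V - 1209)) = -4857 + sqrt(60*14 + (2 - 1209)) = -4857 + sqrt(840 - 1207) = -4857 + sqrt(-367) = -4857 + I*sqrt(367)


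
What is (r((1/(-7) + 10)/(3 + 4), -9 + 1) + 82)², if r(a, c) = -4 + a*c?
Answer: 10692900/2401 ≈ 4453.5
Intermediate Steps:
(r((1/(-7) + 10)/(3 + 4), -9 + 1) + 82)² = ((-4 + ((1/(-7) + 10)/(3 + 4))*(-9 + 1)) + 82)² = ((-4 + ((-⅐ + 10)/7)*(-8)) + 82)² = ((-4 + ((69/7)*(⅐))*(-8)) + 82)² = ((-4 + (69/49)*(-8)) + 82)² = ((-4 - 552/49) + 82)² = (-748/49 + 82)² = (3270/49)² = 10692900/2401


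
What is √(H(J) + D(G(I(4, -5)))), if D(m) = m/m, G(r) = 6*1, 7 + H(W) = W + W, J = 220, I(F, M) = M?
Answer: √434 ≈ 20.833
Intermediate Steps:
H(W) = -7 + 2*W (H(W) = -7 + (W + W) = -7 + 2*W)
G(r) = 6
D(m) = 1
√(H(J) + D(G(I(4, -5)))) = √((-7 + 2*220) + 1) = √((-7 + 440) + 1) = √(433 + 1) = √434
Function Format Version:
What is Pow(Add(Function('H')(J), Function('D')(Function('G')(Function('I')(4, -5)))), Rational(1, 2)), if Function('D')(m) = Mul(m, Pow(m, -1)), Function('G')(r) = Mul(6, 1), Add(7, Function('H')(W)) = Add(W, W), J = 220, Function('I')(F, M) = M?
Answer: Pow(434, Rational(1, 2)) ≈ 20.833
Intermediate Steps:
Function('H')(W) = Add(-7, Mul(2, W)) (Function('H')(W) = Add(-7, Add(W, W)) = Add(-7, Mul(2, W)))
Function('G')(r) = 6
Function('D')(m) = 1
Pow(Add(Function('H')(J), Function('D')(Function('G')(Function('I')(4, -5)))), Rational(1, 2)) = Pow(Add(Add(-7, Mul(2, 220)), 1), Rational(1, 2)) = Pow(Add(Add(-7, 440), 1), Rational(1, 2)) = Pow(Add(433, 1), Rational(1, 2)) = Pow(434, Rational(1, 2))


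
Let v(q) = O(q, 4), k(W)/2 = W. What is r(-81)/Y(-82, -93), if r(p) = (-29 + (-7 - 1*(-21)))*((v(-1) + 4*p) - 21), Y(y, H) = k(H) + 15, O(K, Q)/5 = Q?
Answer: -1625/57 ≈ -28.509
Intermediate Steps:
O(K, Q) = 5*Q
k(W) = 2*W
v(q) = 20 (v(q) = 5*4 = 20)
Y(y, H) = 15 + 2*H (Y(y, H) = 2*H + 15 = 15 + 2*H)
r(p) = 15 - 60*p (r(p) = (-29 + (-7 - 1*(-21)))*((20 + 4*p) - 21) = (-29 + (-7 + 21))*(-1 + 4*p) = (-29 + 14)*(-1 + 4*p) = -15*(-1 + 4*p) = 15 - 60*p)
r(-81)/Y(-82, -93) = (15 - 60*(-81))/(15 + 2*(-93)) = (15 + 4860)/(15 - 186) = 4875/(-171) = 4875*(-1/171) = -1625/57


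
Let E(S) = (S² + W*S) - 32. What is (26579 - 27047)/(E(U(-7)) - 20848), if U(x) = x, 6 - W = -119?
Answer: 234/10853 ≈ 0.021561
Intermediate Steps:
W = 125 (W = 6 - 1*(-119) = 6 + 119 = 125)
E(S) = -32 + S² + 125*S (E(S) = (S² + 125*S) - 32 = -32 + S² + 125*S)
(26579 - 27047)/(E(U(-7)) - 20848) = (26579 - 27047)/((-32 + (-7)² + 125*(-7)) - 20848) = -468/((-32 + 49 - 875) - 20848) = -468/(-858 - 20848) = -468/(-21706) = -468*(-1/21706) = 234/10853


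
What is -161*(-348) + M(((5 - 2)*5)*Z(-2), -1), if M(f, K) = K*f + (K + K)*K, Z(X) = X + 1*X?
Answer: 56090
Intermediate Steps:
Z(X) = 2*X (Z(X) = X + X = 2*X)
M(f, K) = 2*K² + K*f (M(f, K) = K*f + (2*K)*K = K*f + 2*K² = 2*K² + K*f)
-161*(-348) + M(((5 - 2)*5)*Z(-2), -1) = -161*(-348) - (((5 - 2)*5)*(2*(-2)) + 2*(-1)) = 56028 - ((3*5)*(-4) - 2) = 56028 - (15*(-4) - 2) = 56028 - (-60 - 2) = 56028 - 1*(-62) = 56028 + 62 = 56090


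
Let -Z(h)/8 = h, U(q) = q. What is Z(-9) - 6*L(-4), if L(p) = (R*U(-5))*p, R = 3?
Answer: -288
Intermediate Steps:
L(p) = -15*p (L(p) = (3*(-5))*p = -15*p)
Z(h) = -8*h
Z(-9) - 6*L(-4) = -8*(-9) - (-90)*(-4) = 72 - 6*60 = 72 - 360 = -288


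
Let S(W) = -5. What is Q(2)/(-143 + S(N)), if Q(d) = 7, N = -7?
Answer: -7/148 ≈ -0.047297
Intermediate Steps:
Q(2)/(-143 + S(N)) = 7/(-143 - 5) = 7/(-148) = 7*(-1/148) = -7/148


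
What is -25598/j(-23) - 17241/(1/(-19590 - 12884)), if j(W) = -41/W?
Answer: 22954664840/41 ≈ 5.5987e+8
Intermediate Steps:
-25598/j(-23) - 17241/(1/(-19590 - 12884)) = -25598/((-41/(-23))) - 17241/(1/(-19590 - 12884)) = -25598/((-41*(-1/23))) - 17241/(1/(-32474)) = -25598/41/23 - 17241/(-1/32474) = -25598*23/41 - 17241*(-32474) = -588754/41 + 559884234 = 22954664840/41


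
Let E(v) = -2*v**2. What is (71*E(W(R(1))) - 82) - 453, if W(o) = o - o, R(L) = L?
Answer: -535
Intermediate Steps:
W(o) = 0
(71*E(W(R(1))) - 82) - 453 = (71*(-2*0**2) - 82) - 453 = (71*(-2*0) - 82) - 453 = (71*0 - 82) - 453 = (0 - 82) - 453 = -82 - 453 = -535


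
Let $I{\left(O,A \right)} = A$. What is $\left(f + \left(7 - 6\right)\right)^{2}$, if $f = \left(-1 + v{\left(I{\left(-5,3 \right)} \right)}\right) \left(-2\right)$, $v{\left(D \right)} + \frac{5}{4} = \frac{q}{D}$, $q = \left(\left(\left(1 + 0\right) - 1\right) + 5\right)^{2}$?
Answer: $\frac{4489}{36} \approx 124.69$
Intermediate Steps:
$q = 25$ ($q = \left(\left(1 - 1\right) + 5\right)^{2} = \left(0 + 5\right)^{2} = 5^{2} = 25$)
$v{\left(D \right)} = - \frac{5}{4} + \frac{25}{D}$
$f = - \frac{73}{6}$ ($f = \left(-1 - \left(\frac{5}{4} - \frac{25}{3}\right)\right) \left(-2\right) = \left(-1 + \left(- \frac{5}{4} + 25 \cdot \frac{1}{3}\right)\right) \left(-2\right) = \left(-1 + \left(- \frac{5}{4} + \frac{25}{3}\right)\right) \left(-2\right) = \left(-1 + \frac{85}{12}\right) \left(-2\right) = \frac{73}{12} \left(-2\right) = - \frac{73}{6} \approx -12.167$)
$\left(f + \left(7 - 6\right)\right)^{2} = \left(- \frac{73}{6} + \left(7 - 6\right)\right)^{2} = \left(- \frac{73}{6} + 1\right)^{2} = \left(- \frac{67}{6}\right)^{2} = \frac{4489}{36}$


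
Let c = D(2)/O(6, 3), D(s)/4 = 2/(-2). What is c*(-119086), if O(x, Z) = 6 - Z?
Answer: 476344/3 ≈ 1.5878e+5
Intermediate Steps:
D(s) = -4 (D(s) = 4*(2/(-2)) = 4*(2*(-½)) = 4*(-1) = -4)
c = -4/3 (c = -4/(6 - 1*3) = -4/(6 - 3) = -4/3 ≈ -1.3333)
c*(-119086) = -4/3*(-119086) = 476344/3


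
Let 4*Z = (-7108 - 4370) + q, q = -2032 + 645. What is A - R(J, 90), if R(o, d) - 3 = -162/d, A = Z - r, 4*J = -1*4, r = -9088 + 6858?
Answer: -19749/20 ≈ -987.45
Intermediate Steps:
q = -1387
r = -2230
Z = -12865/4 (Z = ((-7108 - 4370) - 1387)/4 = (-11478 - 1387)/4 = (1/4)*(-12865) = -12865/4 ≈ -3216.3)
J = -1 (J = (-1*4)/4 = (1/4)*(-4) = -1)
A = -3945/4 (A = -12865/4 - 1*(-2230) = -12865/4 + 2230 = -3945/4 ≈ -986.25)
R(o, d) = 3 - 162/d
A - R(J, 90) = -3945/4 - (3 - 162/90) = -3945/4 - (3 - 162*1/90) = -3945/4 - (3 - 9/5) = -3945/4 - 1*6/5 = -3945/4 - 6/5 = -19749/20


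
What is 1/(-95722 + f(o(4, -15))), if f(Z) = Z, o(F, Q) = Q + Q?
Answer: -1/95752 ≈ -1.0444e-5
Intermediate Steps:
o(F, Q) = 2*Q
1/(-95722 + f(o(4, -15))) = 1/(-95722 + 2*(-15)) = 1/(-95722 - 30) = 1/(-95752) = -1/95752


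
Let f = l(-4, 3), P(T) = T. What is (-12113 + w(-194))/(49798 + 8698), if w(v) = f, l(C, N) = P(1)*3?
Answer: -6055/29248 ≈ -0.20702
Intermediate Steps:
l(C, N) = 3 (l(C, N) = 1*3 = 3)
f = 3
w(v) = 3
(-12113 + w(-194))/(49798 + 8698) = (-12113 + 3)/(49798 + 8698) = -12110/58496 = -12110*1/58496 = -6055/29248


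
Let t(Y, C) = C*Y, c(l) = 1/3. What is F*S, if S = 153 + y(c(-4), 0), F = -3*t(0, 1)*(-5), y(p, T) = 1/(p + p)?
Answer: 0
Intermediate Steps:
c(l) = ⅓
y(p, T) = 1/(2*p)
F = 0 (F = -3*0*(-5) = 0*(-5) = 0)
S = 309/2 (S = 153 + 1/(2*(⅓)) = 153 + (½)*3 = 153 + 3/2 = 309/2 ≈ 154.50)
F*S = 0*(309/2) = 0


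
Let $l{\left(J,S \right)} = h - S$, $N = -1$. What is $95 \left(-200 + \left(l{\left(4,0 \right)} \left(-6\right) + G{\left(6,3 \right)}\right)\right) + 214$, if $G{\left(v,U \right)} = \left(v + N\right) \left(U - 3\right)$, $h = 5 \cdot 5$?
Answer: $-33036$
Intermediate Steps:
$h = 25$
$G{\left(v,U \right)} = \left(-1 + v\right) \left(-3 + U\right)$ ($G{\left(v,U \right)} = \left(v - 1\right) \left(U - 3\right) = \left(-1 + v\right) \left(-3 + U\right)$)
$l{\left(J,S \right)} = 25 - S$
$95 \left(-200 + \left(l{\left(4,0 \right)} \left(-6\right) + G{\left(6,3 \right)}\right)\right) + 214 = 95 \left(-200 + \left(\left(25 - 0\right) \left(-6\right) + \left(3 - 3 - 18 + 3 \cdot 6\right)\right)\right) + 214 = 95 \left(-200 + \left(\left(25 + 0\right) \left(-6\right) + \left(3 - 3 - 18 + 18\right)\right)\right) + 214 = 95 \left(-200 + \left(25 \left(-6\right) + 0\right)\right) + 214 = 95 \left(-200 + \left(-150 + 0\right)\right) + 214 = 95 \left(-200 - 150\right) + 214 = 95 \left(-350\right) + 214 = -33250 + 214 = -33036$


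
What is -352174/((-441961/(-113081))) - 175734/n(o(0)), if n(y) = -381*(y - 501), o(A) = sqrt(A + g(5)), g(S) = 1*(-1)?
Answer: -634749364850567167/7044251527547 - 29289*I/15938627 ≈ -90109.0 - 0.0018376*I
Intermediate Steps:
g(S) = -1
o(A) = sqrt(-1 + A) (o(A) = sqrt(A - 1) = sqrt(-1 + A))
n(y) = 190881 - 381*y (n(y) = -381*(-501 + y) = 190881 - 381*y)
-352174/((-441961/(-113081))) - 175734/n(o(0)) = -352174/((-441961/(-113081))) - 175734/(190881 - 381*sqrt(-1 + 0)) = -352174/((-441961*(-1/113081))) - 175734/(190881 - 381*I) = -352174/441961/113081 - 175734*(190881 + 381*I)/36435701322 = -352174*113081/441961 - 9763*(190881 + 381*I)/2024205629 = -39824188094/441961 - 9763*(190881 + 381*I)/2024205629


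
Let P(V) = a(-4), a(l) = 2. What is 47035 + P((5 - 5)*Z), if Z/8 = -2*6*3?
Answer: 47037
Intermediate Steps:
Z = -288 (Z = 8*(-2*6*3) = 8*(-12*3) = 8*(-36) = -288)
P(V) = 2
47035 + P((5 - 5)*Z) = 47035 + 2 = 47037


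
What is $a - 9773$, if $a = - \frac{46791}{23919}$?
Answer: $- \frac{77935726}{7973} \approx -9775.0$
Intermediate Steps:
$a = - \frac{15597}{7973}$ ($a = \left(-46791\right) \frac{1}{23919} = - \frac{15597}{7973} \approx -1.9562$)
$a - 9773 = - \frac{15597}{7973} - 9773 = - \frac{77935726}{7973}$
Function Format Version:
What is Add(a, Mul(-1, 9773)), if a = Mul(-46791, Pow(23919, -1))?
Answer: Rational(-77935726, 7973) ≈ -9775.0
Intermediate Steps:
a = Rational(-15597, 7973) (a = Mul(-46791, Rational(1, 23919)) = Rational(-15597, 7973) ≈ -1.9562)
Add(a, Mul(-1, 9773)) = Add(Rational(-15597, 7973), Mul(-1, 9773)) = Add(Rational(-15597, 7973), -9773) = Rational(-77935726, 7973)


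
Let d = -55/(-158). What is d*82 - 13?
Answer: 1228/79 ≈ 15.544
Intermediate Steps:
d = 55/158 (d = -55*(-1/158) = 55/158 ≈ 0.34810)
d*82 - 13 = (55/158)*82 - 13 = 2255/79 - 13 = 1228/79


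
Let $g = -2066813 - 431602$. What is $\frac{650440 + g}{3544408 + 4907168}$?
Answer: $- \frac{1847975}{8451576} \approx -0.21865$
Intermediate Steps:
$g = -2498415$
$\frac{650440 + g}{3544408 + 4907168} = \frac{650440 - 2498415}{3544408 + 4907168} = - \frac{1847975}{8451576}$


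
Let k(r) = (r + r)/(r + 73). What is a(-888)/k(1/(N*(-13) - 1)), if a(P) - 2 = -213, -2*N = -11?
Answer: 2233013/4 ≈ 5.5825e+5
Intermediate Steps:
N = 11/2 (N = -½*(-11) = 11/2 ≈ 5.5000)
a(P) = -211 (a(P) = 2 - 213 = -211)
k(r) = 2*r/(73 + r) (k(r) = (2*r)/(73 + r) = 2*r/(73 + r))
a(-888)/k(1/(N*(-13) - 1)) = -211*(73 + 1/((11/2)*(-13) - 1))*((11/2)*(-13) - 1)/2 = -211*(73 + 1/(-143/2 - 1))*(-143/2 - 1)/2 = -211/(2/((-145/2)*(73 + 1/(-145/2)))) = -211/(2*(-2/145)/(73 - 2/145)) = -211/(2*(-2/145)/(10583/145)) = -211/(2*(-2/145)*(145/10583)) = -211/(-4/10583) = -211*(-10583/4) = 2233013/4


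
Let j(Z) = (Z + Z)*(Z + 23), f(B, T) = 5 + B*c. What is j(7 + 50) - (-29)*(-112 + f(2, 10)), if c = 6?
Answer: 6365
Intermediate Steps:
f(B, T) = 5 + 6*B (f(B, T) = 5 + B*6 = 5 + 6*B)
j(Z) = 2*Z*(23 + Z) (j(Z) = (2*Z)*(23 + Z) = 2*Z*(23 + Z))
j(7 + 50) - (-29)*(-112 + f(2, 10)) = 2*(7 + 50)*(23 + (7 + 50)) - (-29)*(-112 + (5 + 6*2)) = 2*57*(23 + 57) - (-29)*(-112 + (5 + 12)) = 2*57*80 - (-29)*(-112 + 17) = 9120 - (-29)*(-95) = 9120 - 1*2755 = 9120 - 2755 = 6365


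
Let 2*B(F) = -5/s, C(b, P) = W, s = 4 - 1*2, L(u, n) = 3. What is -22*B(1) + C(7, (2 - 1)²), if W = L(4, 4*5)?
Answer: 61/2 ≈ 30.500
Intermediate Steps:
W = 3
s = 2 (s = 4 - 2 = 2)
C(b, P) = 3
B(F) = -5/4 (B(F) = (-5/2)/2 = (-5*½)/2 = (½)*(-5/2) = -5/4)
-22*B(1) + C(7, (2 - 1)²) = -22*(-5/4) + 3 = 55/2 + 3 = 61/2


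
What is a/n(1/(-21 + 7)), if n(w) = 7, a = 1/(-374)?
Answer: -1/2618 ≈ -0.00038197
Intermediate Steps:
a = -1/374 ≈ -0.0026738
a/n(1/(-21 + 7)) = -1/374/7 = -1/374*⅐ = -1/2618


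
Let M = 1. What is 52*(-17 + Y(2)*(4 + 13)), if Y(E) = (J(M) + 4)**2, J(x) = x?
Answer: 21216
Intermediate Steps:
Y(E) = 25 (Y(E) = (1 + 4)**2 = 5**2 = 25)
52*(-17 + Y(2)*(4 + 13)) = 52*(-17 + 25*(4 + 13)) = 52*(-17 + 25*17) = 52*(-17 + 425) = 52*408 = 21216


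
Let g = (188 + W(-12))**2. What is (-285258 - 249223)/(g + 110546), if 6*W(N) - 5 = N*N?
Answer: -19241316/5610385 ≈ -3.4296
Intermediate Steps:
W(N) = 5/6 + N**2/6 (W(N) = 5/6 + (N*N)/6 = 5/6 + N**2/6)
g = 1630729/36 (g = (188 + (5/6 + (1/6)*(-12)**2))**2 = (188 + (5/6 + (1/6)*144))**2 = (188 + (5/6 + 24))**2 = (188 + 149/6)**2 = (1277/6)**2 = 1630729/36 ≈ 45298.)
(-285258 - 249223)/(g + 110546) = (-285258 - 249223)/(1630729/36 + 110546) = -534481/5610385/36 = -534481*36/5610385 = -19241316/5610385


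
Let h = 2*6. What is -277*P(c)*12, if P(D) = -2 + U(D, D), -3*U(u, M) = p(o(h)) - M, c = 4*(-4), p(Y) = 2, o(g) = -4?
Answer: 26592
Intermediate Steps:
h = 12
c = -16
U(u, M) = -⅔ + M/3 (U(u, M) = -(2 - M)/3 = -⅔ + M/3)
P(D) = -8/3 + D/3 (P(D) = -2 + (-⅔ + D/3) = -8/3 + D/3)
-277*P(c)*12 = -277*(-8/3 + (⅓)*(-16))*12 = -277*(-8/3 - 16/3)*12 = -(-2216)*12 = -277*(-96) = 26592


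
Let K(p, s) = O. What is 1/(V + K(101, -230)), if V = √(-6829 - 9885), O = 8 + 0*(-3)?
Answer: 4/8389 - I*√16714/16778 ≈ 0.00047681 - 0.0077055*I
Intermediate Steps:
O = 8 (O = 8 + 0 = 8)
K(p, s) = 8
V = I*√16714 (V = √(-16714) = I*√16714 ≈ 129.28*I)
1/(V + K(101, -230)) = 1/(I*√16714 + 8) = 1/(8 + I*√16714)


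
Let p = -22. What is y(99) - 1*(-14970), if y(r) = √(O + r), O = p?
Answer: 14970 + √77 ≈ 14979.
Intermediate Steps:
O = -22
y(r) = √(-22 + r)
y(99) - 1*(-14970) = √(-22 + 99) - 1*(-14970) = √77 + 14970 = 14970 + √77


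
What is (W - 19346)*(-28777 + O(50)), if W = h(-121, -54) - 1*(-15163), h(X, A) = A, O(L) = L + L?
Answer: 121504449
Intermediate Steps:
O(L) = 2*L
W = 15109 (W = -54 - 1*(-15163) = -54 + 15163 = 15109)
(W - 19346)*(-28777 + O(50)) = (15109 - 19346)*(-28777 + 2*50) = -4237*(-28777 + 100) = -4237*(-28677) = 121504449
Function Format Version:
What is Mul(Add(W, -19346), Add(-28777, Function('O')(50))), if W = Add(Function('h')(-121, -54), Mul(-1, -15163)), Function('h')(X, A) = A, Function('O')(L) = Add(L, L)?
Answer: 121504449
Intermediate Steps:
Function('O')(L) = Mul(2, L)
W = 15109 (W = Add(-54, Mul(-1, -15163)) = Add(-54, 15163) = 15109)
Mul(Add(W, -19346), Add(-28777, Function('O')(50))) = Mul(Add(15109, -19346), Add(-28777, Mul(2, 50))) = Mul(-4237, Add(-28777, 100)) = Mul(-4237, -28677) = 121504449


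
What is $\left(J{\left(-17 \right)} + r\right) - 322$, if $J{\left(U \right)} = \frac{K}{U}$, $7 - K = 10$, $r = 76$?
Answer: $- \frac{4179}{17} \approx -245.82$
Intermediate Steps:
$K = -3$ ($K = 7 - 10 = -3$)
$J{\left(U \right)} = - \frac{3}{U}$
$\left(J{\left(-17 \right)} + r\right) - 322 = \left(- \frac{3}{-17} + 76\right) - 322 = \left(\left(-3\right) \left(- \frac{1}{17}\right) + 76\right) - 322 = \left(\frac{3}{17} + 76\right) - 322 = \frac{1295}{17} - 322 = - \frac{4179}{17}$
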